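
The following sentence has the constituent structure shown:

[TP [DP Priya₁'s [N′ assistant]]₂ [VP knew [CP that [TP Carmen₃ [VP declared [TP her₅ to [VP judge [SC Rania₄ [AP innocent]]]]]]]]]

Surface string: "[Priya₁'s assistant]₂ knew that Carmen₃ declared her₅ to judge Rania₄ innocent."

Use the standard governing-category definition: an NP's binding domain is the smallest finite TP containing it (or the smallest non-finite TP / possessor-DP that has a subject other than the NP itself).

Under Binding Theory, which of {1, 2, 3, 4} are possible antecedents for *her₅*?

*her* is a pronoun, so Principle B applies: it must be free in its binding domain.
Binding domain of *her₅*: the embedded TP, whose subject is Carmen₃.
*Priya₁* and the pronoun do not c-command one another → neither Principle B nor Principle C is at stake; coindexation permitted.
*[Priya₁'s assistant]₂* c-commands the pronoun but from outside its binding domain, and is not c-commanded by it → coindexation permitted.
*Carmen₃* c-commands the pronoun within its binding domain → coindexation would violate Principle B.
*Rania₄*: the pronoun c-commands this R-expression → coindexation would violate Principle C on *Rania₄*.

{1, 2}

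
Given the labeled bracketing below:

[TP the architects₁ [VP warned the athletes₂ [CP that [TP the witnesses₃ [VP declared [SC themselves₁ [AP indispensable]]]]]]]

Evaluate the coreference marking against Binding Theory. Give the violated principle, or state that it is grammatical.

The two coindexed NPs are *the architects₁* and *themselves₁*.
*themselves₁* is an anaphor. Principle A requires it to be bound within its binding domain — the embedded TP, whose subject is the witnesses₃.
Within that domain it is c-commanded by *the witnesses₃*, which does not share its index.
*the architects₁* does c-command the anaphor, but from outside its binding domain.
The anaphor is unbound in its domain → Principle A violation.

Principle A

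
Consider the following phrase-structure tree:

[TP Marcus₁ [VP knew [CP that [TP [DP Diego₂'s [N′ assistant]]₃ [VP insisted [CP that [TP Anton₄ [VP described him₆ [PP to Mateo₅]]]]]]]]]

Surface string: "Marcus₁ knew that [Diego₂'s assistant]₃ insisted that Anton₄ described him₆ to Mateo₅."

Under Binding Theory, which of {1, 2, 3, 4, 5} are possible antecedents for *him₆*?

*him* is a pronoun, so Principle B applies: it must be free in its binding domain.
Binding domain of *him₆*: the embedded TP, whose subject is Anton₄.
*Marcus₁* c-commands the pronoun but from outside its binding domain, and is not c-commanded by it → coindexation permitted.
*Diego₂* and the pronoun do not c-command one another → neither Principle B nor Principle C is at stake; coindexation permitted.
*[Diego₂'s assistant]₃* c-commands the pronoun but from outside its binding domain, and is not c-commanded by it → coindexation permitted.
*Anton₄* c-commands the pronoun within its binding domain → coindexation would violate Principle B.
*Mateo₅*: the pronoun c-commands this R-expression → coindexation would violate Principle C on *Mateo₅*.

{1, 2, 3}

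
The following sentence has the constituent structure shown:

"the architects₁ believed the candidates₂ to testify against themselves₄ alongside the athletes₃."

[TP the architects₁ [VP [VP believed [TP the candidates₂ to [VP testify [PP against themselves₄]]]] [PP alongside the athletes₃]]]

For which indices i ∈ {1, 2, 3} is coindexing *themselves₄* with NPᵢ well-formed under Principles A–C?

*themselves* is an anaphor, so Principle A applies: it must be bound in its binding domain.
Binding domain of *themselves₄*: the embedded TP, whose subject is the candidates₂.
*the architects₁* c-commands the anaphor but is outside its binding domain → cannot satisfy Principle A.
*the candidates₂* c-commands the anaphor within its binding domain → licit binder.
*the athletes₃* does not c-command the anaphor → cannot bind it.

{2}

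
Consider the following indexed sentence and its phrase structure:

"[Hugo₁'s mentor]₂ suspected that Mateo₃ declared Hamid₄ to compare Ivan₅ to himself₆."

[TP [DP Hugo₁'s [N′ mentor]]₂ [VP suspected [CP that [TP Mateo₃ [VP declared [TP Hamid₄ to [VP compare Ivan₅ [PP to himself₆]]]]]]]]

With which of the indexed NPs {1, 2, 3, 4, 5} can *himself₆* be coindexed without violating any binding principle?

*himself* is an anaphor, so Principle A applies: it must be bound in its binding domain.
Binding domain of *himself₆*: the embedded TP, whose subject is Hamid₄.
*Hugo₁* does not c-command the anaphor → cannot bind it.
*[Hugo₁'s mentor]₂* c-commands the anaphor but is outside its binding domain → cannot satisfy Principle A.
*Mateo₃* c-commands the anaphor but is outside its binding domain → cannot satisfy Principle A.
*Hamid₄* c-commands the anaphor within its binding domain → licit binder.
*Ivan₅* c-commands the anaphor within its binding domain → licit binder.

{4, 5}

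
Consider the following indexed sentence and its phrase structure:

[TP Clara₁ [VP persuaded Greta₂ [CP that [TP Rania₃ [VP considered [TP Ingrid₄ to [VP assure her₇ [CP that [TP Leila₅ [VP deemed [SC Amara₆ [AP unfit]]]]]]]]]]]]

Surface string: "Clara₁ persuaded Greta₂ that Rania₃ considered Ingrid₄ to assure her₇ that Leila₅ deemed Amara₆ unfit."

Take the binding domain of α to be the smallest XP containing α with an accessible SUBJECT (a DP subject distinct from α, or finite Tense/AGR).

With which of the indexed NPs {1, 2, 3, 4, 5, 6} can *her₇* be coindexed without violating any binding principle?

{1, 2, 3}

*her* is a pronoun, so Principle B applies: it must be free in its binding domain.
Binding domain of *her₇*: the embedded TP, whose subject is Ingrid₄.
*Clara₁* c-commands the pronoun but from outside its binding domain, and is not c-commanded by it → coindexation permitted.
*Greta₂* c-commands the pronoun but from outside its binding domain, and is not c-commanded by it → coindexation permitted.
*Rania₃* c-commands the pronoun but from outside its binding domain, and is not c-commanded by it → coindexation permitted.
*Ingrid₄* c-commands the pronoun within its binding domain → coindexation would violate Principle B.
*Leila₅*: the pronoun c-commands this R-expression → coindexation would violate Principle C on *Leila₅*.
*Amara₆*: the pronoun c-commands this R-expression → coindexation would violate Principle C on *Amara₆*.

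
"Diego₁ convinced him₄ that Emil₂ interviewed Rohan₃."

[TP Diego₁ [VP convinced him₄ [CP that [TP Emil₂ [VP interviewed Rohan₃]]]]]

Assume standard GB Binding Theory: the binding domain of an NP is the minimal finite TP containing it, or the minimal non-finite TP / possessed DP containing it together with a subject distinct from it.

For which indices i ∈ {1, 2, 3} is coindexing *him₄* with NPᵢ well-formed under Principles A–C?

none

*him* is a pronoun, so Principle B applies: it must be free in its binding domain.
Binding domain of *him₄*: the matrix TP, whose subject is Diego₁.
*Diego₁* c-commands the pronoun within its binding domain → coindexation would violate Principle B.
*Emil₂*: the pronoun c-commands this R-expression → coindexation would violate Principle C on *Emil₂*.
*Rohan₃*: the pronoun c-commands this R-expression → coindexation would violate Principle C on *Rohan₃*.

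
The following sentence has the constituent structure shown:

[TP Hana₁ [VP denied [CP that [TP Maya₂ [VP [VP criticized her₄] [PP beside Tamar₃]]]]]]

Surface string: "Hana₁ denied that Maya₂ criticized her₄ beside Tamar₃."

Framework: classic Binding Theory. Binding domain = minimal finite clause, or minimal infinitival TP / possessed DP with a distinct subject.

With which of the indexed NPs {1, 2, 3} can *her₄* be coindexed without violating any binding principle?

{1, 3}

*her* is a pronoun, so Principle B applies: it must be free in its binding domain.
Binding domain of *her₄*: the embedded TP, whose subject is Maya₂.
*Hana₁* c-commands the pronoun but from outside its binding domain, and is not c-commanded by it → coindexation permitted.
*Maya₂* c-commands the pronoun within its binding domain → coindexation would violate Principle B.
*Tamar₃* and the pronoun do not c-command one another → neither Principle B nor Principle C is at stake; coindexation permitted.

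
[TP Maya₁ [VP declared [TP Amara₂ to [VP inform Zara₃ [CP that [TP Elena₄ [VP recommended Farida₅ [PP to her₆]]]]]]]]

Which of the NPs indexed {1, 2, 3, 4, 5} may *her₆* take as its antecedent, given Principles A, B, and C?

{1, 2, 3}

*her* is a pronoun, so Principle B applies: it must be free in its binding domain.
Binding domain of *her₆*: the embedded TP, whose subject is Elena₄.
*Maya₁* c-commands the pronoun but from outside its binding domain, and is not c-commanded by it → coindexation permitted.
*Amara₂* c-commands the pronoun but from outside its binding domain, and is not c-commanded by it → coindexation permitted.
*Zara₃* c-commands the pronoun but from outside its binding domain, and is not c-commanded by it → coindexation permitted.
*Elena₄* c-commands the pronoun within its binding domain → coindexation would violate Principle B.
*Farida₅* c-commands the pronoun within its binding domain → coindexation would violate Principle B.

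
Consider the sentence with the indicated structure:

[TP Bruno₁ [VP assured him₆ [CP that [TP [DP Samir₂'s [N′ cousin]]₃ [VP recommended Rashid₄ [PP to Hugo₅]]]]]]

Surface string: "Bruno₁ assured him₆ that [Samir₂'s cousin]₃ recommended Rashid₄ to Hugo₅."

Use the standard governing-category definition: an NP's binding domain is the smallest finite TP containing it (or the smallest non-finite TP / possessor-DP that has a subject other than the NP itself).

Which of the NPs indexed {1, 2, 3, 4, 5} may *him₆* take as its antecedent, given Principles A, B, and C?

*him* is a pronoun, so Principle B applies: it must be free in its binding domain.
Binding domain of *him₆*: the matrix TP, whose subject is Bruno₁.
*Bruno₁* c-commands the pronoun within its binding domain → coindexation would violate Principle B.
*Samir₂*: the pronoun c-commands this R-expression → coindexation would violate Principle C on *Samir₂*.
*[Samir₂'s cousin]₃*: the pronoun c-commands this R-expression → coindexation would violate Principle C on *[Samir₂'s cousin]₃*.
*Rashid₄*: the pronoun c-commands this R-expression → coindexation would violate Principle C on *Rashid₄*.
*Hugo₅*: the pronoun c-commands this R-expression → coindexation would violate Principle C on *Hugo₅*.

none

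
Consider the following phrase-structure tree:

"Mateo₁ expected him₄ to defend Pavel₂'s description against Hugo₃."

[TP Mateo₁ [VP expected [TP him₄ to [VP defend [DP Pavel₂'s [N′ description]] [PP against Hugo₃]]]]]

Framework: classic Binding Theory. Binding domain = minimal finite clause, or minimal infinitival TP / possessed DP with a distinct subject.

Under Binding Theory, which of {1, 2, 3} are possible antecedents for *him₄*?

*him* is a pronoun, so Principle B applies: it must be free in its binding domain.
Binding domain of *him₄*: the matrix TP, whose subject is Mateo₁.
*Mateo₁* c-commands the pronoun within its binding domain → coindexation would violate Principle B.
*Pavel₂*: the pronoun c-commands this R-expression → coindexation would violate Principle C on *Pavel₂*.
*Hugo₃*: the pronoun c-commands this R-expression → coindexation would violate Principle C on *Hugo₃*.

none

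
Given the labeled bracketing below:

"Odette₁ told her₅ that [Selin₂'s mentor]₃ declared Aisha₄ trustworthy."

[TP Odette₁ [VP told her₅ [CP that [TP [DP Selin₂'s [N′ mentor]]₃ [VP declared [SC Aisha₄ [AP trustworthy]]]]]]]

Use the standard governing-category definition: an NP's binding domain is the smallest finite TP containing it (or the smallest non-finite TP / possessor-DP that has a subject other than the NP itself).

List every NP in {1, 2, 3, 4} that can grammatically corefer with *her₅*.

none

*her* is a pronoun, so Principle B applies: it must be free in its binding domain.
Binding domain of *her₅*: the matrix TP, whose subject is Odette₁.
*Odette₁* c-commands the pronoun within its binding domain → coindexation would violate Principle B.
*Selin₂*: the pronoun c-commands this R-expression → coindexation would violate Principle C on *Selin₂*.
*[Selin₂'s mentor]₃*: the pronoun c-commands this R-expression → coindexation would violate Principle C on *[Selin₂'s mentor]₃*.
*Aisha₄*: the pronoun c-commands this R-expression → coindexation would violate Principle C on *Aisha₄*.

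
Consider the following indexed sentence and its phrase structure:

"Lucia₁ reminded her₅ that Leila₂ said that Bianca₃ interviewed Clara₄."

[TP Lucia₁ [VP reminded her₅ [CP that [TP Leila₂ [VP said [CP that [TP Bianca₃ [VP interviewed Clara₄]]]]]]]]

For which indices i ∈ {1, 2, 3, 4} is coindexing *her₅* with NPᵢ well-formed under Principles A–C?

none

*her* is a pronoun, so Principle B applies: it must be free in its binding domain.
Binding domain of *her₅*: the matrix TP, whose subject is Lucia₁.
*Lucia₁* c-commands the pronoun within its binding domain → coindexation would violate Principle B.
*Leila₂*: the pronoun c-commands this R-expression → coindexation would violate Principle C on *Leila₂*.
*Bianca₃*: the pronoun c-commands this R-expression → coindexation would violate Principle C on *Bianca₃*.
*Clara₄*: the pronoun c-commands this R-expression → coindexation would violate Principle C on *Clara₄*.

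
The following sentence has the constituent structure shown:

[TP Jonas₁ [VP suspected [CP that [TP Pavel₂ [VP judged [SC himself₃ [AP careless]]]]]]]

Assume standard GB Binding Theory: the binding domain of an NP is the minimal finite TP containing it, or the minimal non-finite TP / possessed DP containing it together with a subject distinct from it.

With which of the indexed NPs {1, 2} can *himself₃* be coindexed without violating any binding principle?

{2}

*himself* is an anaphor, so Principle A applies: it must be bound in its binding domain.
Binding domain of *himself₃*: the embedded TP, whose subject is Pavel₂.
*Jonas₁* c-commands the anaphor but is outside its binding domain → cannot satisfy Principle A.
*Pavel₂* c-commands the anaphor within its binding domain → licit binder.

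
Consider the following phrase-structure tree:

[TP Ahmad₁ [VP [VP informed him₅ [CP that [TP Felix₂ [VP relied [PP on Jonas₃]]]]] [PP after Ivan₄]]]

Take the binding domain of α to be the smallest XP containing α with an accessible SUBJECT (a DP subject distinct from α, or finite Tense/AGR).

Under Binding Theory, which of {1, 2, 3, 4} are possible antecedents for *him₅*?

*him* is a pronoun, so Principle B applies: it must be free in its binding domain.
Binding domain of *him₅*: the matrix TP, whose subject is Ahmad₁.
*Ahmad₁* c-commands the pronoun within its binding domain → coindexation would violate Principle B.
*Felix₂*: the pronoun c-commands this R-expression → coindexation would violate Principle C on *Felix₂*.
*Jonas₃*: the pronoun c-commands this R-expression → coindexation would violate Principle C on *Jonas₃*.
*Ivan₄* and the pronoun do not c-command one another → neither Principle B nor Principle C is at stake; coindexation permitted.

{4}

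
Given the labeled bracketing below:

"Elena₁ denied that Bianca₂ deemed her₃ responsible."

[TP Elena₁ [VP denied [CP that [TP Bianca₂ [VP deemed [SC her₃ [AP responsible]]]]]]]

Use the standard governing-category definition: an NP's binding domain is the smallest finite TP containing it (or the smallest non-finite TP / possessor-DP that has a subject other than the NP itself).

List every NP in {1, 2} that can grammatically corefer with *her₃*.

*her* is a pronoun, so Principle B applies: it must be free in its binding domain.
Binding domain of *her₃*: the embedded TP, whose subject is Bianca₂.
*Elena₁* c-commands the pronoun but from outside its binding domain, and is not c-commanded by it → coindexation permitted.
*Bianca₂* c-commands the pronoun within its binding domain → coindexation would violate Principle B.

{1}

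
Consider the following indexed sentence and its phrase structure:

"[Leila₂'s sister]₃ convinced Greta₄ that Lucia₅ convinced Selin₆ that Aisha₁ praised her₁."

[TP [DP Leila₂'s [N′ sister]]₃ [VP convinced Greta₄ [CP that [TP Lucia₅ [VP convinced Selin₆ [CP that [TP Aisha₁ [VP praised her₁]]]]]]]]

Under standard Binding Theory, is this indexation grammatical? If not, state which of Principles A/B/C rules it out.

Principle B

The two coindexed NPs are *Aisha₁* and *her₁*.
*her₁* is a pronoun. Its binding domain is the embedded TP, whose subject is Aisha₁.
*Aisha₁* c-commands it within that domain and carries the same index.
The pronoun is locally bound → Principle B violation.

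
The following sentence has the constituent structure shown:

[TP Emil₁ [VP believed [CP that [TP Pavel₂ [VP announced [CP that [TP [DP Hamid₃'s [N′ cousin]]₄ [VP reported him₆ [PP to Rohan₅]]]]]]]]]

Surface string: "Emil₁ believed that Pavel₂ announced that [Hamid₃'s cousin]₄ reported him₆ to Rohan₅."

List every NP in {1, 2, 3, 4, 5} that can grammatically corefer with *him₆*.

*him* is a pronoun, so Principle B applies: it must be free in its binding domain.
Binding domain of *him₆*: the embedded TP, whose subject is [Hamid₃'s cousin]₄.
*Emil₁* c-commands the pronoun but from outside its binding domain, and is not c-commanded by it → coindexation permitted.
*Pavel₂* c-commands the pronoun but from outside its binding domain, and is not c-commanded by it → coindexation permitted.
*Hamid₃* and the pronoun do not c-command one another → neither Principle B nor Principle C is at stake; coindexation permitted.
*[Hamid₃'s cousin]₄* c-commands the pronoun within its binding domain → coindexation would violate Principle B.
*Rohan₅*: the pronoun c-commands this R-expression → coindexation would violate Principle C on *Rohan₅*.

{1, 2, 3}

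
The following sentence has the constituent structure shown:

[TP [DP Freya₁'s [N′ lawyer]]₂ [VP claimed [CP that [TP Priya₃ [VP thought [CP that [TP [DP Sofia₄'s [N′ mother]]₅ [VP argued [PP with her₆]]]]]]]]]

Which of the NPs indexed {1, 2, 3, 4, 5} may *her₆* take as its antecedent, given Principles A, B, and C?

*her* is a pronoun, so Principle B applies: it must be free in its binding domain.
Binding domain of *her₆*: the embedded TP, whose subject is [Sofia₄'s mother]₅.
*Freya₁* and the pronoun do not c-command one another → neither Principle B nor Principle C is at stake; coindexation permitted.
*[Freya₁'s lawyer]₂* c-commands the pronoun but from outside its binding domain, and is not c-commanded by it → coindexation permitted.
*Priya₃* c-commands the pronoun but from outside its binding domain, and is not c-commanded by it → coindexation permitted.
*Sofia₄* and the pronoun do not c-command one another → neither Principle B nor Principle C is at stake; coindexation permitted.
*[Sofia₄'s mother]₅* c-commands the pronoun within its binding domain → coindexation would violate Principle B.

{1, 2, 3, 4}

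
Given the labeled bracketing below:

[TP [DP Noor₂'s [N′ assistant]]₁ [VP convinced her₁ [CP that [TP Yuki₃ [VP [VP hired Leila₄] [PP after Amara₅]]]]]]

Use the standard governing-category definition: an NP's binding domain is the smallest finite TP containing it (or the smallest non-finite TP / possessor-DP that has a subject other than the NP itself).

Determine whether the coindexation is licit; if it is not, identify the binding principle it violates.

Principle B

The two coindexed NPs are *[Noor₂'s assistant]₁* and *her₁*.
*her₁* is a pronoun. Its binding domain is the matrix TP, whose subject is [Noor₂'s assistant]₁.
*[Noor₂'s assistant]₁* c-commands it within that domain and carries the same index.
The pronoun is locally bound → Principle B violation.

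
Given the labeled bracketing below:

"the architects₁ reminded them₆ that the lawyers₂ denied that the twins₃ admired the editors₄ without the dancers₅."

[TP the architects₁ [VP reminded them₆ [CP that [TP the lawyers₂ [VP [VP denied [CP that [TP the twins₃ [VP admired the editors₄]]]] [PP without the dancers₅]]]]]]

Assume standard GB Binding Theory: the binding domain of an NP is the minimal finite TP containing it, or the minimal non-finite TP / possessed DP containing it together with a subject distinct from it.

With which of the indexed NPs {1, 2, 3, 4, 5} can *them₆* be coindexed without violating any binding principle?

none

*them* is a pronoun, so Principle B applies: it must be free in its binding domain.
Binding domain of *them₆*: the matrix TP, whose subject is the architects₁.
*the architects₁* c-commands the pronoun within its binding domain → coindexation would violate Principle B.
*the lawyers₂*: the pronoun c-commands this R-expression → coindexation would violate Principle C on *the lawyers₂*.
*the twins₃*: the pronoun c-commands this R-expression → coindexation would violate Principle C on *the twins₃*.
*the editors₄*: the pronoun c-commands this R-expression → coindexation would violate Principle C on *the editors₄*.
*the dancers₅*: the pronoun c-commands this R-expression → coindexation would violate Principle C on *the dancers₅*.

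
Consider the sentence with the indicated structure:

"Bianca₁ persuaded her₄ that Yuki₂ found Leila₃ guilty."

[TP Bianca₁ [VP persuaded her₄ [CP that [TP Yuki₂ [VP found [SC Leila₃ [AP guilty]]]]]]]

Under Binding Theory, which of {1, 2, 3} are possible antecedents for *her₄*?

none

*her* is a pronoun, so Principle B applies: it must be free in its binding domain.
Binding domain of *her₄*: the matrix TP, whose subject is Bianca₁.
*Bianca₁* c-commands the pronoun within its binding domain → coindexation would violate Principle B.
*Yuki₂*: the pronoun c-commands this R-expression → coindexation would violate Principle C on *Yuki₂*.
*Leila₃*: the pronoun c-commands this R-expression → coindexation would violate Principle C on *Leila₃*.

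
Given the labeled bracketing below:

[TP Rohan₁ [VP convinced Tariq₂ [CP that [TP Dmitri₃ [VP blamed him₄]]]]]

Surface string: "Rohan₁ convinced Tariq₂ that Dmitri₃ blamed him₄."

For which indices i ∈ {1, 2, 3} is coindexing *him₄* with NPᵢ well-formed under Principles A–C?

{1, 2}

*him* is a pronoun, so Principle B applies: it must be free in its binding domain.
Binding domain of *him₄*: the embedded TP, whose subject is Dmitri₃.
*Rohan₁* c-commands the pronoun but from outside its binding domain, and is not c-commanded by it → coindexation permitted.
*Tariq₂* c-commands the pronoun but from outside its binding domain, and is not c-commanded by it → coindexation permitted.
*Dmitri₃* c-commands the pronoun within its binding domain → coindexation would violate Principle B.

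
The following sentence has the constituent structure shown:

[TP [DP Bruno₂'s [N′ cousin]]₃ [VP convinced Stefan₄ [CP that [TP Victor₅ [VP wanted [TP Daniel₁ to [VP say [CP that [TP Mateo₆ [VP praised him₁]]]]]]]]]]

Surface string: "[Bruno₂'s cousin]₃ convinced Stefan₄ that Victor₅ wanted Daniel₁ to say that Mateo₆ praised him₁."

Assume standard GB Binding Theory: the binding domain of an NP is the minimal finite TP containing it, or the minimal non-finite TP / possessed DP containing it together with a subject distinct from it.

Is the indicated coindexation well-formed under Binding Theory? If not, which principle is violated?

The two coindexed NPs are *Daniel₁* and *him₁*.
*him₁* is a pronoun; its binding domain is the embedded TP, whose subject is Mateo₆. Within that domain it is c-commanded only by *Mateo₆*, which carries a different index — the pronoun is free locally, so Principle B holds.
*Daniel₁* is an R-expression; *him₁* does not c-command it, and no other NP shares its index, so Principle C is satisfied.
All principles are respected.

grammatical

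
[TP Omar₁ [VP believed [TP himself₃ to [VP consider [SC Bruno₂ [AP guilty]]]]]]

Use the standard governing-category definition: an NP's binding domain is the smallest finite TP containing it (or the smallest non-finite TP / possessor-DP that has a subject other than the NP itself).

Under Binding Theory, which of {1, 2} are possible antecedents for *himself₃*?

*himself* is an anaphor, so Principle A applies: it must be bound in its binding domain.
Binding domain of *himself₃*: the matrix TP, whose subject is Omar₁.
*Omar₁* c-commands the anaphor within its binding domain → licit binder.
*Bruno₂* does not c-command the anaphor → cannot bind it.

{1}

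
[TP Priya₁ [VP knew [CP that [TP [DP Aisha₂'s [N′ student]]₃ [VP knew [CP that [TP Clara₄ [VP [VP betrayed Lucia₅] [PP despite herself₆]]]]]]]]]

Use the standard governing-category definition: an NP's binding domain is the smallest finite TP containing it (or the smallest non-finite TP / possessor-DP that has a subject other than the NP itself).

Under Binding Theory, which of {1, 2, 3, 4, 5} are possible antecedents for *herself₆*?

*herself* is an anaphor, so Principle A applies: it must be bound in its binding domain.
Binding domain of *herself₆*: the embedded TP, whose subject is Clara₄.
*Priya₁* c-commands the anaphor but is outside its binding domain → cannot satisfy Principle A.
*Aisha₂* does not c-command the anaphor → cannot bind it.
*[Aisha₂'s student]₃* c-commands the anaphor but is outside its binding domain → cannot satisfy Principle A.
*Clara₄* c-commands the anaphor within its binding domain → licit binder.
*Lucia₅* does not c-command the anaphor → cannot bind it.

{4}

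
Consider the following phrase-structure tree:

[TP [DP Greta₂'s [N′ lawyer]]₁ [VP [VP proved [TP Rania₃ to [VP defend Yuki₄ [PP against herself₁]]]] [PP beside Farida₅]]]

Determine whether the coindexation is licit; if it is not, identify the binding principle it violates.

Principle A

The two coindexed NPs are *[Greta₂'s lawyer]₁* and *herself₁*.
*herself₁* is an anaphor. Principle A requires it to be bound within its binding domain — the embedded TP, whose subject is Rania₃.
Within that domain it is c-commanded by *Rania₃*, *Yuki₄*, none of which share its index.
*[Greta₂'s lawyer]₁* does c-command the anaphor, but from outside its binding domain.
The anaphor is unbound in its domain → Principle A violation.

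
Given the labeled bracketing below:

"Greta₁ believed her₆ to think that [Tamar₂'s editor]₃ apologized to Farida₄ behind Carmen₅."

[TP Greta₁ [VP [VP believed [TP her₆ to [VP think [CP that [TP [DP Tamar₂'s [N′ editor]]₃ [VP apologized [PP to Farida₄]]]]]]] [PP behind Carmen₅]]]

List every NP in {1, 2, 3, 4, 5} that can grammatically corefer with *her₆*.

*her* is a pronoun, so Principle B applies: it must be free in its binding domain.
Binding domain of *her₆*: the matrix TP, whose subject is Greta₁.
*Greta₁* c-commands the pronoun within its binding domain → coindexation would violate Principle B.
*Tamar₂*: the pronoun c-commands this R-expression → coindexation would violate Principle C on *Tamar₂*.
*[Tamar₂'s editor]₃*: the pronoun c-commands this R-expression → coindexation would violate Principle C on *[Tamar₂'s editor]₃*.
*Farida₄*: the pronoun c-commands this R-expression → coindexation would violate Principle C on *Farida₄*.
*Carmen₅* and the pronoun do not c-command one another → neither Principle B nor Principle C is at stake; coindexation permitted.

{5}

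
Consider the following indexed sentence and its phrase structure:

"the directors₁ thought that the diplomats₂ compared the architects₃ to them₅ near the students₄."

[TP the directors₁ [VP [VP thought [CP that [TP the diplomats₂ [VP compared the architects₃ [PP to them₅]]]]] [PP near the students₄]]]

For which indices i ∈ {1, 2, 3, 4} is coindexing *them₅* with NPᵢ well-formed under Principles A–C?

{1, 4}

*them* is a pronoun, so Principle B applies: it must be free in its binding domain.
Binding domain of *them₅*: the embedded TP, whose subject is the diplomats₂.
*the directors₁* c-commands the pronoun but from outside its binding domain, and is not c-commanded by it → coindexation permitted.
*the diplomats₂* c-commands the pronoun within its binding domain → coindexation would violate Principle B.
*the architects₃* c-commands the pronoun within its binding domain → coindexation would violate Principle B.
*the students₄* and the pronoun do not c-command one another → neither Principle B nor Principle C is at stake; coindexation permitted.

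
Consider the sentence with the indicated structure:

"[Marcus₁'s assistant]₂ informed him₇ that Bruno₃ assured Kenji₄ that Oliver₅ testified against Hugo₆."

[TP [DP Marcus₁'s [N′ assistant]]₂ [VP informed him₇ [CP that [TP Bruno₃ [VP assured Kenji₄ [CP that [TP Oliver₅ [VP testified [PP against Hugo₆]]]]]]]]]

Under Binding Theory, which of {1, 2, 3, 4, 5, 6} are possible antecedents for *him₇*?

{1}

*him* is a pronoun, so Principle B applies: it must be free in its binding domain.
Binding domain of *him₇*: the matrix TP, whose subject is [Marcus₁'s assistant]₂.
*Marcus₁* and the pronoun do not c-command one another → neither Principle B nor Principle C is at stake; coindexation permitted.
*[Marcus₁'s assistant]₂* c-commands the pronoun within its binding domain → coindexation would violate Principle B.
*Bruno₃*: the pronoun c-commands this R-expression → coindexation would violate Principle C on *Bruno₃*.
*Kenji₄*: the pronoun c-commands this R-expression → coindexation would violate Principle C on *Kenji₄*.
*Oliver₅*: the pronoun c-commands this R-expression → coindexation would violate Principle C on *Oliver₅*.
*Hugo₆*: the pronoun c-commands this R-expression → coindexation would violate Principle C on *Hugo₆*.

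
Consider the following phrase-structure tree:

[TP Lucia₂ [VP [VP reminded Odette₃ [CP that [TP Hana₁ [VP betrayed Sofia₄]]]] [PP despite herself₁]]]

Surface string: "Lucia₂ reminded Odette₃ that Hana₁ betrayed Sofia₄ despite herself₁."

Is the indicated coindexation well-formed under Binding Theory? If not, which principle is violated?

The two coindexed NPs are *Hana₁* and *herself₁*.
*herself₁* is an anaphor. Principle A requires it to be bound within its binding domain — the matrix TP, whose subject is Lucia₂.
Within that domain it is c-commanded by *Lucia₂*, which does not share its index.
*Hana₁* does not c-command the anaphor at all.
The anaphor is unbound in its domain → Principle A violation.

Principle A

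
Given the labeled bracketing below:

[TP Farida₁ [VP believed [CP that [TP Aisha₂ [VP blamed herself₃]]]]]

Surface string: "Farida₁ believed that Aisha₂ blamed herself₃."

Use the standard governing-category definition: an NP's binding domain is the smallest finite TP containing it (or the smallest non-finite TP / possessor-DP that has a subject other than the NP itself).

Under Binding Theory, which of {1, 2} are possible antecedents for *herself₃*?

*herself* is an anaphor, so Principle A applies: it must be bound in its binding domain.
Binding domain of *herself₃*: the embedded TP, whose subject is Aisha₂.
*Farida₁* c-commands the anaphor but is outside its binding domain → cannot satisfy Principle A.
*Aisha₂* c-commands the anaphor within its binding domain → licit binder.

{2}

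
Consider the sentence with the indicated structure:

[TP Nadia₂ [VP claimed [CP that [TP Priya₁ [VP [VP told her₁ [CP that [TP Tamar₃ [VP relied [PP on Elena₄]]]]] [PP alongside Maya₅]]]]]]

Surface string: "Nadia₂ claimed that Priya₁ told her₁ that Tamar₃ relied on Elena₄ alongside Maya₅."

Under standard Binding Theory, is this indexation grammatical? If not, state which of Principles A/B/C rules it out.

The two coindexed NPs are *Priya₁* and *her₁*.
*her₁* is a pronoun. Its binding domain is the embedded TP, whose subject is Priya₁.
*Priya₁* c-commands it within that domain and carries the same index.
The pronoun is locally bound → Principle B violation.

Principle B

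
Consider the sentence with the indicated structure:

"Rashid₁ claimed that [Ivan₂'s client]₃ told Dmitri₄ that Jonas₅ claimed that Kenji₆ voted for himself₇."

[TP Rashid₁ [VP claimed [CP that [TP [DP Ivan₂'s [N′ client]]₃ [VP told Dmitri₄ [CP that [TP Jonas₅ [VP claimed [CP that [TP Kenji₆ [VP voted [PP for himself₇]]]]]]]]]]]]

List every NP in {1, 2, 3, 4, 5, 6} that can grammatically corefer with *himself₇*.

{6}

*himself* is an anaphor, so Principle A applies: it must be bound in its binding domain.
Binding domain of *himself₇*: the embedded TP, whose subject is Kenji₆.
*Rashid₁* c-commands the anaphor but is outside its binding domain → cannot satisfy Principle A.
*Ivan₂* does not c-command the anaphor → cannot bind it.
*[Ivan₂'s client]₃* c-commands the anaphor but is outside its binding domain → cannot satisfy Principle A.
*Dmitri₄* c-commands the anaphor but is outside its binding domain → cannot satisfy Principle A.
*Jonas₅* c-commands the anaphor but is outside its binding domain → cannot satisfy Principle A.
*Kenji₆* c-commands the anaphor within its binding domain → licit binder.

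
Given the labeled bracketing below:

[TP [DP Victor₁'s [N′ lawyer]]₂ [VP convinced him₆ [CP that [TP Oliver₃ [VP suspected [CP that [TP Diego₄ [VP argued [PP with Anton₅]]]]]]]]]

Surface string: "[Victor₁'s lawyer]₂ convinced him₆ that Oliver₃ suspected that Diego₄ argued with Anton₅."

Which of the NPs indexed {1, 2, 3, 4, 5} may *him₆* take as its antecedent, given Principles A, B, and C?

{1}

*him* is a pronoun, so Principle B applies: it must be free in its binding domain.
Binding domain of *him₆*: the matrix TP, whose subject is [Victor₁'s lawyer]₂.
*Victor₁* and the pronoun do not c-command one another → neither Principle B nor Principle C is at stake; coindexation permitted.
*[Victor₁'s lawyer]₂* c-commands the pronoun within its binding domain → coindexation would violate Principle B.
*Oliver₃*: the pronoun c-commands this R-expression → coindexation would violate Principle C on *Oliver₃*.
*Diego₄*: the pronoun c-commands this R-expression → coindexation would violate Principle C on *Diego₄*.
*Anton₅*: the pronoun c-commands this R-expression → coindexation would violate Principle C on *Anton₅*.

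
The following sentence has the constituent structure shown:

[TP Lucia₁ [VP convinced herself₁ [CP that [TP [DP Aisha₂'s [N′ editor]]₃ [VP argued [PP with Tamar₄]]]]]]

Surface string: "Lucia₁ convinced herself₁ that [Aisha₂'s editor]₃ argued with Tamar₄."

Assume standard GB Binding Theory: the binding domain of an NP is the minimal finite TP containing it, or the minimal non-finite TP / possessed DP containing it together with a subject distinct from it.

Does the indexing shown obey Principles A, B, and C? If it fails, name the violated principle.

The two coindexed NPs are *Lucia₁* and *herself₁*.
*herself₁* is an anaphor; its binding domain is the matrix TP, whose subject is Lucia₁. *Lucia₁* c-commands it within that domain and shares its index, so Principle A is satisfied.
*Lucia₁* is an R-expression; *herself₁* does not c-command it, and no other NP shares its index, so Principle C is satisfied.
All principles are respected.

grammatical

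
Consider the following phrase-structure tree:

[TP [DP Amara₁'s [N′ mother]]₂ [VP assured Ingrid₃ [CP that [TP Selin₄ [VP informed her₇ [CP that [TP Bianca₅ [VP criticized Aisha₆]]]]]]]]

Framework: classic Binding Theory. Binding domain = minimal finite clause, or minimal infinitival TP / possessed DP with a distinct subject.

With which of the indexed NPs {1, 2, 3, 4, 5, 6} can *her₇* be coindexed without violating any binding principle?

{1, 2, 3}

*her* is a pronoun, so Principle B applies: it must be free in its binding domain.
Binding domain of *her₇*: the embedded TP, whose subject is Selin₄.
*Amara₁* and the pronoun do not c-command one another → neither Principle B nor Principle C is at stake; coindexation permitted.
*[Amara₁'s mother]₂* c-commands the pronoun but from outside its binding domain, and is not c-commanded by it → coindexation permitted.
*Ingrid₃* c-commands the pronoun but from outside its binding domain, and is not c-commanded by it → coindexation permitted.
*Selin₄* c-commands the pronoun within its binding domain → coindexation would violate Principle B.
*Bianca₅*: the pronoun c-commands this R-expression → coindexation would violate Principle C on *Bianca₅*.
*Aisha₆*: the pronoun c-commands this R-expression → coindexation would violate Principle C on *Aisha₆*.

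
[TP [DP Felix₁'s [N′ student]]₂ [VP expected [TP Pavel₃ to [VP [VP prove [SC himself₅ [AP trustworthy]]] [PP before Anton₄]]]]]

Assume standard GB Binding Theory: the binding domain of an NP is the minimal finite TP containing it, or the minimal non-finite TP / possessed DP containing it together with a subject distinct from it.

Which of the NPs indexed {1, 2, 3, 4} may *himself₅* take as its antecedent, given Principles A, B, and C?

*himself* is an anaphor, so Principle A applies: it must be bound in its binding domain.
Binding domain of *himself₅*: the embedded TP, whose subject is Pavel₃.
*Felix₁* does not c-command the anaphor → cannot bind it.
*[Felix₁'s student]₂* c-commands the anaphor but is outside its binding domain → cannot satisfy Principle A.
*Pavel₃* c-commands the anaphor within its binding domain → licit binder.
*Anton₄* does not c-command the anaphor → cannot bind it.

{3}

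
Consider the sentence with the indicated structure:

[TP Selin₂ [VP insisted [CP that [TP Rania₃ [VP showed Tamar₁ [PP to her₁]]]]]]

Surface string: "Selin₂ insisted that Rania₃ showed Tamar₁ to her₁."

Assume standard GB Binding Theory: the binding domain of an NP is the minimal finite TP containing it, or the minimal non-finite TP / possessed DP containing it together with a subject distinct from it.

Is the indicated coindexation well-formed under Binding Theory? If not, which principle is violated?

Principle B

The two coindexed NPs are *Tamar₁* and *her₁*.
*her₁* is a pronoun. Its binding domain is the embedded TP, whose subject is Rania₃.
*Tamar₁* c-commands it within that domain and carries the same index.
The pronoun is locally bound → Principle B violation.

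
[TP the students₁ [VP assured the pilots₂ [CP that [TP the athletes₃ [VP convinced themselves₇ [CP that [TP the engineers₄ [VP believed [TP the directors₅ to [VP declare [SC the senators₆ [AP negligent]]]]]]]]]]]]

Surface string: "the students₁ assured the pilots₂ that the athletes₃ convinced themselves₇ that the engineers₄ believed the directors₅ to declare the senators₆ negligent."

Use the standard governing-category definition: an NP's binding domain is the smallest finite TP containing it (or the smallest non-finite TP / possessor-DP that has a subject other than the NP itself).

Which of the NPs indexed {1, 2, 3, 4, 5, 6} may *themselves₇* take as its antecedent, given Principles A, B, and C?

*themselves* is an anaphor, so Principle A applies: it must be bound in its binding domain.
Binding domain of *themselves₇*: the embedded TP, whose subject is the athletes₃.
*the students₁* c-commands the anaphor but is outside its binding domain → cannot satisfy Principle A.
*the pilots₂* c-commands the anaphor but is outside its binding domain → cannot satisfy Principle A.
*the athletes₃* c-commands the anaphor within its binding domain → licit binder.
*the engineers₄* does not c-command the anaphor → cannot bind it.
*the directors₅* does not c-command the anaphor → cannot bind it.
*the senators₆* does not c-command the anaphor → cannot bind it.

{3}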